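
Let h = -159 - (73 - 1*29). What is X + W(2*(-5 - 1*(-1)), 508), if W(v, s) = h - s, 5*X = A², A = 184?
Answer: 30301/5 ≈ 6060.2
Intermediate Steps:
X = 33856/5 (X = (⅕)*184² = (⅕)*33856 = 33856/5 ≈ 6771.2)
h = -203 (h = -159 - (73 - 29) = -159 - 1*44 = -159 - 44 = -203)
W(v, s) = -203 - s
X + W(2*(-5 - 1*(-1)), 508) = 33856/5 + (-203 - 1*508) = 33856/5 + (-203 - 508) = 33856/5 - 711 = 30301/5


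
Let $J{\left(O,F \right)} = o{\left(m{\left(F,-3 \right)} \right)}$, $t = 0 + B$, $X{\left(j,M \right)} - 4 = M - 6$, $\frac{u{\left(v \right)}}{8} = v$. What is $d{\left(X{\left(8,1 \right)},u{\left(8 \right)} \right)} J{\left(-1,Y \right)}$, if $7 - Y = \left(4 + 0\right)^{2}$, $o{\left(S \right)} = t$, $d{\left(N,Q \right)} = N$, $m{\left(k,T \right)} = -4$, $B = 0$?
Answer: $0$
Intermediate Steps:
$u{\left(v \right)} = 8 v$
$X{\left(j,M \right)} = -2 + M$ ($X{\left(j,M \right)} = 4 + \left(M - 6\right) = 4 + \left(-6 + M\right) = -2 + M$)
$t = 0$ ($t = 0 + 0 = 0$)
$o{\left(S \right)} = 0$
$Y = -9$ ($Y = 7 - \left(4 + 0\right)^{2} = 7 - 4^{2} = 7 - 16 = -9$)
$J{\left(O,F \right)} = 0$
$d{\left(X{\left(8,1 \right)},u{\left(8 \right)} \right)} J{\left(-1,Y \right)} = \left(-2 + 1\right) 0 = \left(-1\right) 0 = 0$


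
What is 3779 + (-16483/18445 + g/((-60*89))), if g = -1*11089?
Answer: 74466807017/19699260 ≈ 3780.2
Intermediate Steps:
g = -11089
3779 + (-16483/18445 + g/((-60*89))) = 3779 + (-16483/18445 - 11089/((-60*89))) = 3779 + (-16483*1/18445 - 11089/(-5340)) = 3779 + (-16483/18445 - 11089*(-1/5340)) = 3779 + (-16483/18445 + 11089/5340) = 3779 + 23303477/19699260 = 74466807017/19699260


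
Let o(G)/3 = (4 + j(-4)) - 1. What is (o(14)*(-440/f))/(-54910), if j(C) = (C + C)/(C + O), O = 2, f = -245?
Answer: -132/192185 ≈ -0.00068684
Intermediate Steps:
j(C) = 2*C/(2 + C) (j(C) = (C + C)/(C + 2) = (2*C)/(2 + C) = 2*C/(2 + C))
o(G) = 21 (o(G) = 3*((4 + 2*(-4)/(2 - 4)) - 1) = 3*((4 + 2*(-4)/(-2)) - 1) = 3*((4 + 2*(-4)*(-½)) - 1) = 3*((4 + 4) - 1) = 3*(8 - 1) = 3*7 = 21)
(o(14)*(-440/f))/(-54910) = (21*(-440/(-245)))/(-54910) = (21*(-440*(-1/245)))*(-1/54910) = (21*(88/49))*(-1/54910) = (264/7)*(-1/54910) = -132/192185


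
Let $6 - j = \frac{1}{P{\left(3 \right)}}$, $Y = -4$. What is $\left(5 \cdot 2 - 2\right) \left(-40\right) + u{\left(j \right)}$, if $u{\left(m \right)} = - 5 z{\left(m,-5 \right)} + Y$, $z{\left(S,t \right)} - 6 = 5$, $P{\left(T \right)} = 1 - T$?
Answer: $-379$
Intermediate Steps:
$z{\left(S,t \right)} = 11$ ($z{\left(S,t \right)} = 6 + 5 = 11$)
$j = \frac{13}{2}$ ($j = 6 - \frac{1}{1 - 3} = 6 - \frac{1}{-2} = 6 - - \frac{1}{2} = 6 + \frac{1}{2} = \frac{13}{2} \approx 6.5$)
$u{\left(m \right)} = -59$ ($u{\left(m \right)} = \left(-5\right) 11 - 4 = -55 - 4 = -59$)
$\left(5 \cdot 2 - 2\right) \left(-40\right) + u{\left(j \right)} = \left(5 \cdot 2 - 2\right) \left(-40\right) - 59 = \left(10 - 2\right) \left(-40\right) - 59 = 8 \left(-40\right) - 59 = -320 - 59 = -379$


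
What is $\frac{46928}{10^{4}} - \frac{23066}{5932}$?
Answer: $\frac{1491153}{1853750} \approx 0.8044$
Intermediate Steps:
$\frac{46928}{10^{4}} - \frac{23066}{5932} = \frac{46928}{10000} - \frac{11533}{2966} = 46928 \cdot \frac{1}{10000} - \frac{11533}{2966} = \frac{2933}{625} - \frac{11533}{2966} = \frac{1491153}{1853750}$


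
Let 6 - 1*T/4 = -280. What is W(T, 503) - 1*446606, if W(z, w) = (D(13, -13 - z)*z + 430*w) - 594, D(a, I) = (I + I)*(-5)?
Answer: 13005170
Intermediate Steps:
D(a, I) = -10*I (D(a, I) = (2*I)*(-5) = -10*I)
T = 1144 (T = 24 - 4*(-280) = 24 + 1120 = 1144)
W(z, w) = -594 + 430*w + z*(130 + 10*z) (W(z, w) = ((-10*(-13 - z))*z + 430*w) - 594 = ((130 + 10*z)*z + 430*w) - 594 = (z*(130 + 10*z) + 430*w) - 594 = (430*w + z*(130 + 10*z)) - 594 = -594 + 430*w + z*(130 + 10*z))
W(T, 503) - 1*446606 = (-594 + 430*503 + 10*1144*(13 + 1144)) - 1*446606 = (-594 + 216290 + 10*1144*1157) - 446606 = (-594 + 216290 + 13236080) - 446606 = 13451776 - 446606 = 13005170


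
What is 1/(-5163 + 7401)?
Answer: 1/2238 ≈ 0.00044683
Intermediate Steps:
1/(-5163 + 7401) = 1/2238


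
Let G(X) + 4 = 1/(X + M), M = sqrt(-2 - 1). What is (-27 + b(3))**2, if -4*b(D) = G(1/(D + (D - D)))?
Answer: (66768*sqrt(3) + 280583*I)/(32*(3*sqrt(3) + 13*I)) ≈ 677.37 - 7.245*I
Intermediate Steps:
M = I*sqrt(3) (M = sqrt(-3) = I*sqrt(3) ≈ 1.732*I)
G(X) = -4 + 1/(X + I*sqrt(3))
b(D) = -(1 - 4/D - 4*I*sqrt(3))/(4*(1/D + I*sqrt(3))) (b(D) = -(1 - 4/(D + (D - D)) - 4*I*sqrt(3))/(4*(1/(D + (D - D)) + I*sqrt(3))) = -(1 - 4/(D + 0) - 4*I*sqrt(3))/(4*(1/(D + 0) + I*sqrt(3))) = -(1 - 4/D - 4*I*sqrt(3))/(4*(1/D + I*sqrt(3))))
(-27 + b(3))**2 = (-27 + (4 + 3*(-1 + 4*I*sqrt(3)))/(4*(1 + I*3*sqrt(3))))**2 = (-27 + (4 + (-3 + 12*I*sqrt(3)))/(4*(1 + 3*I*sqrt(3))))**2 = (-27 + (1 + 12*I*sqrt(3))/(4*(1 + 3*I*sqrt(3))))**2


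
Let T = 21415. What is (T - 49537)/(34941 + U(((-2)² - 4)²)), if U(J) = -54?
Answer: -9374/11629 ≈ -0.80609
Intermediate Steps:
(T - 49537)/(34941 + U(((-2)² - 4)²)) = (21415 - 49537)/(34941 - 54) = -28122/34887 = -28122*1/34887 = -9374/11629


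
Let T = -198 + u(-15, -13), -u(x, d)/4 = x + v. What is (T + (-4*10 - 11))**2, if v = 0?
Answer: 35721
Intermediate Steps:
u(x, d) = -4*x (u(x, d) = -4*(x + 0) = -4*x)
T = -138 (T = -198 - 4*(-15) = -198 + 60 = -138)
(T + (-4*10 - 11))**2 = (-138 + (-4*10 - 11))**2 = (-138 + (-40 - 11))**2 = (-138 - 51)**2 = (-189)**2 = 35721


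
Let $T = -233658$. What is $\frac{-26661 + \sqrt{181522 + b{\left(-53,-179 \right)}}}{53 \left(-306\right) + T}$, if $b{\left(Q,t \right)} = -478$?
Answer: $\frac{8887}{83292} - \frac{\sqrt{5029}}{41646} \approx 0.10499$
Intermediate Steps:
$\frac{-26661 + \sqrt{181522 + b{\left(-53,-179 \right)}}}{53 \left(-306\right) + T} = \frac{-26661 + \sqrt{181522 - 478}}{53 \left(-306\right) - 233658} = \frac{-26661 + \sqrt{181044}}{-16218 - 233658} = \frac{-26661 + 6 \sqrt{5029}}{-249876} = \left(-26661 + 6 \sqrt{5029}\right) \left(- \frac{1}{249876}\right) = \frac{8887}{83292} - \frac{\sqrt{5029}}{41646}$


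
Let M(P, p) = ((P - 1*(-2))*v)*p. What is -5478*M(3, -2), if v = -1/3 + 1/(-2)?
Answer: -45650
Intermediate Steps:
v = -⅚ (v = -1*⅓ + 1*(-½) = -⅓ - ½ = -⅚ ≈ -0.83333)
M(P, p) = p*(-5/3 - 5*P/6) (M(P, p) = ((P - 1*(-2))*(-⅚))*p = ((P + 2)*(-⅚))*p = ((2 + P)*(-⅚))*p = (-5/3 - 5*P/6)*p = p*(-5/3 - 5*P/6))
-5478*M(3, -2) = -(-4565)*(-2)*(2 + 3) = -(-4565)*(-2)*5 = -5478*25/3 = -45650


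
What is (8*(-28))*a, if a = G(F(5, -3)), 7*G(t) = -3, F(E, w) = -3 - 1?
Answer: 96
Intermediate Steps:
F(E, w) = -4
G(t) = -3/7 (G(t) = (⅐)*(-3) = -3/7)
a = -3/7 ≈ -0.42857
(8*(-28))*a = (8*(-28))*(-3/7) = -224*(-3/7) = 96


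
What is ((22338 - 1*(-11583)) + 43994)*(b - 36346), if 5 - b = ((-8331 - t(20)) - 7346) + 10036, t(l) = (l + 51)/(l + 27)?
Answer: -112418021535/47 ≈ -2.3919e+9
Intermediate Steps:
t(l) = (51 + l)/(27 + l)
b = 265433/47 (b = 5 - (((-8331 - (51 + 20)/(27 + 20)) - 7346) + 10036) = 5 - (((-8331 - 71/47) - 7346) + 10036) = 5 - ((-391628/47 - 7346) + 10036) = 5 - (-736890/47 + 10036) = 5 - 1*(-265198/47) = 5 + 265198/47 = 265433/47 ≈ 5647.5)
((22338 - 1*(-11583)) + 43994)*(b - 36346) = ((22338 - 1*(-11583)) + 43994)*(265433/47 - 36346) = ((22338 + 11583) + 43994)*(-1442829/47) = (33921 + 43994)*(-1442829/47) = 77915*(-1442829/47) = -112418021535/47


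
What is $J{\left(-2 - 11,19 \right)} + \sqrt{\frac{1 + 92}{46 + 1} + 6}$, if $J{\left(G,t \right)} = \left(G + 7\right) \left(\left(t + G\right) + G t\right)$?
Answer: $1446 + \frac{5 \sqrt{705}}{47} \approx 1448.8$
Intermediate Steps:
$J{\left(G,t \right)} = \left(7 + G\right) \left(G + t + G t\right)$ ($J{\left(G,t \right)} = \left(7 + G\right) \left(\left(G + t\right) + G t\right) = \left(7 + G\right) \left(G + t + G t\right)$)
$J{\left(-2 - 11,19 \right)} + \sqrt{\frac{1 + 92}{46 + 1} + 6} = \left(\left(-2 - 11\right)^{2} + 7 \left(-2 - 11\right) + 7 \cdot 19 + 19 \left(-2 - 11\right)^{2} + 8 \left(-2 - 11\right) 19\right) + \sqrt{\frac{1 + 92}{46 + 1} + 6} = \left(\left(-2 - 11\right)^{2} + 7 \left(-2 - 11\right) + 133 + 19 \left(-2 - 11\right)^{2} + 8 \left(-2 - 11\right) 19\right) + \sqrt{\frac{93}{47} + 6} = \left(\left(-13\right)^{2} + 7 \left(-13\right) + 133 + 19 \left(-13\right)^{2} + 8 \left(-13\right) 19\right) + \sqrt{93 \cdot \frac{1}{47} + 6} = \left(169 - 91 + 133 + 19 \cdot 169 - 1976\right) + \sqrt{\frac{93}{47} + 6} = \left(169 - 91 + 133 + 3211 - 1976\right) + \sqrt{\frac{375}{47}} = 1446 + \frac{5 \sqrt{705}}{47}$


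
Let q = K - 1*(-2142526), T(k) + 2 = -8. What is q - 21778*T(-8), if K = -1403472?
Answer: 956834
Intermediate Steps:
T(k) = -10 (T(k) = -2 - 8 = -10)
q = 739054 (q = -1403472 - 1*(-2142526) = -1403472 + 2142526 = 739054)
q - 21778*T(-8) = 739054 - 21778*(-10) = 739054 + 217780 = 956834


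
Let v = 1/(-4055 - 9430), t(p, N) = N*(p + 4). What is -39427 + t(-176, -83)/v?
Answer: -192551287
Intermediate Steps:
t(p, N) = N*(4 + p)
v = -1/13485 (v = 1/(-13485) = -1/13485 ≈ -7.4156e-5)
-39427 + t(-176, -83)/v = -39427 + (-83*(4 - 176))/(-1/13485) = -39427 - 83*(-172)*(-13485) = -39427 + 14276*(-13485) = -39427 - 192511860 = -192551287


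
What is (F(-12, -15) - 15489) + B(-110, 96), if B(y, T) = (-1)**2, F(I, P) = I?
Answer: -15500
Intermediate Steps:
B(y, T) = 1
(F(-12, -15) - 15489) + B(-110, 96) = (-12 - 15489) + 1 = -15501 + 1 = -15500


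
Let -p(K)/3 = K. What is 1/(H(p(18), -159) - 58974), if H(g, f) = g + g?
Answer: -1/59082 ≈ -1.6926e-5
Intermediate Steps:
p(K) = -3*K
H(g, f) = 2*g
1/(H(p(18), -159) - 58974) = 1/(2*(-3*18) - 58974) = 1/(2*(-54) - 58974) = 1/(-108 - 58974) = 1/(-59082) = -1/59082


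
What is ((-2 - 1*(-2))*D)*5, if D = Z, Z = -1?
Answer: 0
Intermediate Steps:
D = -1
((-2 - 1*(-2))*D)*5 = ((-2 - 1*(-2))*(-1))*5 = ((-2 + 2)*(-1))*5 = (0*(-1))*5 = 0*5 = 0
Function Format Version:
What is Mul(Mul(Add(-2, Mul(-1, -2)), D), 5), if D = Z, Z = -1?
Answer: 0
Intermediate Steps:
D = -1
Mul(Mul(Add(-2, Mul(-1, -2)), D), 5) = Mul(Mul(Add(-2, Mul(-1, -2)), -1), 5) = Mul(Mul(Add(-2, 2), -1), 5) = Mul(Mul(0, -1), 5) = Mul(0, 5) = 0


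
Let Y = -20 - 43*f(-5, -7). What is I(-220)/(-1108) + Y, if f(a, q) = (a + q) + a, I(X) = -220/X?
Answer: 787787/1108 ≈ 711.00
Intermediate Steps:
f(a, q) = q + 2*a
Y = 711 (Y = -20 - 43*(-7 + 2*(-5)) = -20 - 43*(-7 - 10) = -20 - 43*(-17) = -20 + 731 = 711)
I(-220)/(-1108) + Y = -220/(-220)/(-1108) + 711 = -220*(-1/220)*(-1/1108) + 711 = 1*(-1/1108) + 711 = -1/1108 + 711 = 787787/1108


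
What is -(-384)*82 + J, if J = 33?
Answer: 31521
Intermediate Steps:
-(-384)*82 + J = -(-384)*82 + 33 = -384*(-82) + 33 = 31488 + 33 = 31521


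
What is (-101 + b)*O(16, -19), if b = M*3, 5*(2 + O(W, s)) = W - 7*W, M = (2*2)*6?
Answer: 3074/5 ≈ 614.80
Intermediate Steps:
M = 24 (M = 4*6 = 24)
O(W, s) = -2 - 6*W/5 (O(W, s) = -2 + (W - 7*W)/5 = -2 + (-6*W)/5 = -2 - 6*W/5)
b = 72 (b = 24*3 = 72)
(-101 + b)*O(16, -19) = (-101 + 72)*(-2 - 6/5*16) = -29*(-2 - 96/5) = -29*(-106/5) = 3074/5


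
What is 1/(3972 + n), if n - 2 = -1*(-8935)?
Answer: 1/12909 ≈ 7.7465e-5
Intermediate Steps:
n = 8937 (n = 2 - 1*(-8935) = 2 + 8935 = 8937)
1/(3972 + n) = 1/(3972 + 8937) = 1/12909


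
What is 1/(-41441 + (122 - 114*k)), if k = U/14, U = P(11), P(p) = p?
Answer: -7/289860 ≈ -2.4150e-5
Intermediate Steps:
U = 11
k = 11/14 ≈ 0.78571
1/(-41441 + (122 - 114*k)) = 1/(-41441 + (122 - 114*11/14)) = 1/(-41441 + (122 - 627/7)) = 1/(-41441 + 227/7) = 1/(-289860/7) = -7/289860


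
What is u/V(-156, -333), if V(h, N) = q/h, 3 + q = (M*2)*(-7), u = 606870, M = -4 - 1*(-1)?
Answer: -2427480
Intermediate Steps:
M = -3 (M = -4 + 1 = -3)
q = 39 (q = -3 - 3*2*(-7) = -3 - 6*(-7) = -3 + 42 = 39)
V(h, N) = 39/h
u/V(-156, -333) = 606870/((39/(-156))) = 606870/((39*(-1/156))) = 606870/(-1/4) = 606870*(-4) = -2427480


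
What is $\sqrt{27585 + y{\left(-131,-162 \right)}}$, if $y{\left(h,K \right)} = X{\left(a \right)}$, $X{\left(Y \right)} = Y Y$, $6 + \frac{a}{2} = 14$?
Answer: $\sqrt{27841} \approx 166.86$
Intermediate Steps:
$a = 16$ ($a = -12 + 2 \cdot 14 = -12 + 28 = 16$)
$X{\left(Y \right)} = Y^{2}$
$y{\left(h,K \right)} = 256$ ($y{\left(h,K \right)} = 16^{2} = 256$)
$\sqrt{27585 + y{\left(-131,-162 \right)}} = \sqrt{27585 + 256} = \sqrt{27841}$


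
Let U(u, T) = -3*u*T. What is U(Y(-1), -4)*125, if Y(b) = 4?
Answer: 6000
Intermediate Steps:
U(u, T) = -3*T*u
U(Y(-1), -4)*125 = -3*(-4)*4*125 = 48*125 = 6000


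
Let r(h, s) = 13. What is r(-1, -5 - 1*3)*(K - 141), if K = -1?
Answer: -1846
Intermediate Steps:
r(-1, -5 - 1*3)*(K - 141) = 13*(-1 - 141) = 13*(-142) = -1846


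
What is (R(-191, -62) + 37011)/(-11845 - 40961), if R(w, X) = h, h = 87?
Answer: -6183/8801 ≈ -0.70253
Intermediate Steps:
R(w, X) = 87
(R(-191, -62) + 37011)/(-11845 - 40961) = (87 + 37011)/(-11845 - 40961) = 37098/(-52806) = 37098*(-1/52806) = -6183/8801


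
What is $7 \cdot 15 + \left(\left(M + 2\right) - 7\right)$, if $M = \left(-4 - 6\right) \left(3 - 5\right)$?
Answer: $120$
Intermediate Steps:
$M = 20$ ($M = \left(-10\right) \left(-2\right) = 20$)
$7 \cdot 15 + \left(\left(M + 2\right) - 7\right) = 7 \cdot 15 + \left(\left(20 + 2\right) - 7\right) = 105 + \left(22 - 7\right) = 105 + 15 = 120$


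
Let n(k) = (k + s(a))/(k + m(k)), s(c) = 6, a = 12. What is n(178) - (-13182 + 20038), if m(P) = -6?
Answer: -294762/43 ≈ -6854.9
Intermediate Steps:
n(k) = (6 + k)/(-6 + k) (n(k) = (k + 6)/(k - 6) = (6 + k)/(-6 + k))
n(178) - (-13182 + 20038) = (6 + 178)/(-6 + 178) - (-13182 + 20038) = 184/172 - 1*6856 = (1/172)*184 - 6856 = 46/43 - 6856 = -294762/43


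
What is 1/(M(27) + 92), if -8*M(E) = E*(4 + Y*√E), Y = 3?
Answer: 5024/217237 + 1944*√3/217237 ≈ 0.038626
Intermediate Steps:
M(E) = -E*(4 + 3*√E)/8
1/(M(27) + 92) = 1/((-243*√3/8 - ½*27) + 92) = 1/((-243*√3/8 - 27/2) + 92) = 1/((-27/2 - 243*√3/8) + 92) = 1/(157/2 - 243*√3/8)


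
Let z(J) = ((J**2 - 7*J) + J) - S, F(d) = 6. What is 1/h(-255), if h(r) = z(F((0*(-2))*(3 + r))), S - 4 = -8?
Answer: 1/4 ≈ 0.25000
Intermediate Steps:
S = -4 (S = 4 - 8 = -4)
z(J) = 4 + J**2 - 6*J (z(J) = ((J**2 - 7*J) + J) - 1*(-4) = (J**2 - 6*J) + 4 = 4 + J**2 - 6*J)
h(r) = 4 (h(r) = 4 + 6**2 - 6*6 = 4 + 36 - 36 = 4)
1/h(-255) = 1/4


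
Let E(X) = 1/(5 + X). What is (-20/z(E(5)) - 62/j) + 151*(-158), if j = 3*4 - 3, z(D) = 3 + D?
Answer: -6660104/279 ≈ -23871.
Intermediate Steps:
j = 9 (j = 12 - 3 = 9)
(-20/z(E(5)) - 62/j) + 151*(-158) = (-20/(3 + 1/(5 + 5)) - 62/9) + 151*(-158) = (-20/(3 + 1/10) - 62*⅑) - 23858 = (-20/(3 + ⅒) - 62/9) - 23858 = (-20/31/10 - 62/9) - 23858 = (-20*10/31 - 62/9) - 23858 = (-200/31 - 62/9) - 23858 = -3722/279 - 23858 = -6660104/279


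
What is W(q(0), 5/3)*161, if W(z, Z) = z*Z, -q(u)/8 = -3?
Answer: 6440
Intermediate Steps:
q(u) = 24 (q(u) = -8*(-3) = 24)
W(z, Z) = Z*z
W(q(0), 5/3)*161 = ((5/3)*24)*161 = 40*161 = 6440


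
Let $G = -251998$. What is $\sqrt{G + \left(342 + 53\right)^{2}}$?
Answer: $i \sqrt{95973} \approx 309.79 i$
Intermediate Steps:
$\sqrt{G + \left(342 + 53\right)^{2}} = \sqrt{-251998 + \left(342 + 53\right)^{2}} = \sqrt{-251998 + 395^{2}} = \sqrt{-251998 + 156025} = \sqrt{-95973} = i \sqrt{95973}$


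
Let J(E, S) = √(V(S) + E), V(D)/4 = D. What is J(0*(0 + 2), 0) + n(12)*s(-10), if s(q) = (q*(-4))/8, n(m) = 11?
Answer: 55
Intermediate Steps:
V(D) = 4*D
s(q) = -q/2 (s(q) = -4*q*(⅛) = -q/2)
J(E, S) = √(E + 4*S) (J(E, S) = √(4*S + E) = √(E + 4*S))
J(0*(0 + 2), 0) + n(12)*s(-10) = √(0*(0 + 2) + 4*0) + 11*(-½*(-10)) = √(0*2 + 0) + 11*5 = √(0 + 0) + 55 = √0 + 55 = 0 + 55 = 55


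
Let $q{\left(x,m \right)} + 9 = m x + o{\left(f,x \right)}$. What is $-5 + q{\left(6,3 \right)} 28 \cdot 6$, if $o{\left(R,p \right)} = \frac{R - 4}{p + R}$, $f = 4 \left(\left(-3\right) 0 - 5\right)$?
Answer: $1795$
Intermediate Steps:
$f = -20$ ($f = 4 \left(0 - 5\right) = 4 \left(-5\right) = -20$)
$o{\left(R,p \right)} = \frac{-4 + R}{R + p}$
$q{\left(x,m \right)} = -9 - \frac{24}{-20 + x} + m x$ ($q{\left(x,m \right)} = -9 + \left(m x + \frac{-4 - 20}{-20 + x}\right) = -9 + \left(m x + \frac{1}{-20 + x} \left(-24\right)\right) = -9 + \left(m x - \frac{24}{-20 + x}\right) = -9 + \left(- \frac{24}{-20 + x} + m x\right) = -9 - \frac{24}{-20 + x} + m x$)
$-5 + q{\left(6,3 \right)} 28 \cdot 6 = -5 + \frac{-24 + \left(-20 + 6\right) \left(-9 + 3 \cdot 6\right)}{-20 + 6} \cdot 28 \cdot 6 = -5 + \frac{-24 - 14 \left(-9 + 18\right)}{-14} \cdot 168 = -5 + - \frac{-24 - 126}{14} \cdot 168 = -5 + \left(- \frac{1}{14}\right) \left(-150\right) 168 = -5 + \frac{75}{7} \cdot 168 = -5 + 1800 = 1795$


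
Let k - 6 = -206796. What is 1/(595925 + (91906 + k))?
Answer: 1/481041 ≈ 2.0788e-6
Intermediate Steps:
k = -206790 (k = 6 - 206796 = -206790)
1/(595925 + (91906 + k)) = 1/(595925 + (91906 - 206790)) = 1/(595925 - 114884) = 1/481041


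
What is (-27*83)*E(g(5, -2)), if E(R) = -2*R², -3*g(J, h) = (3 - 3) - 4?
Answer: 7968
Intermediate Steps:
g(J, h) = 4/3 (g(J, h) = -((3 - 3) - 4)/3 = -(0 - 4)/3 = -⅓*(-4) = 4/3)
(-27*83)*E(g(5, -2)) = (-27*83)*(-2*(4/3)²) = -(-4482)*16/9 = -2241*(-32/9) = 7968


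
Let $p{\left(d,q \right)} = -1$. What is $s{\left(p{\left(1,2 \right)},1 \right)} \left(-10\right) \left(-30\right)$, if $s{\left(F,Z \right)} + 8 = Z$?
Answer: $-2100$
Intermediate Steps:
$s{\left(F,Z \right)} = -8 + Z$
$s{\left(p{\left(1,2 \right)},1 \right)} \left(-10\right) \left(-30\right) = \left(-8 + 1\right) \left(-10\right) \left(-30\right) = \left(-7\right) \left(-10\right) \left(-30\right) = 70 \left(-30\right) = -2100$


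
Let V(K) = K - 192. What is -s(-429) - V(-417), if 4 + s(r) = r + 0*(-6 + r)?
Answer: 1042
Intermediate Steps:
V(K) = -192 + K
s(r) = -4 + r (s(r) = -4 + (r + 0*(-6 + r)) = -4 + (r + 0) = -4 + r)
-s(-429) - V(-417) = -(-4 - 429) - (-192 - 417) = -1*(-433) - 1*(-609) = 433 + 609 = 1042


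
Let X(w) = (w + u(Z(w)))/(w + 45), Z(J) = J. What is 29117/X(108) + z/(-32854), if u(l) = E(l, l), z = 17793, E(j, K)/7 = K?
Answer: 8130330239/1576992 ≈ 5155.6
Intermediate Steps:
E(j, K) = 7*K
u(l) = 7*l
X(w) = 8*w/(45 + w) (X(w) = (w + 7*w)/(w + 45) = (8*w)/(45 + w) = 8*w/(45 + w))
29117/X(108) + z/(-32854) = 29117/((8*108/(45 + 108))) + 17793/(-32854) = 29117/((8*108/153)) + 17793*(-1/32854) = 29117/((8*108*(1/153))) - 17793/32854 = 29117/(96/17) - 17793/32854 = 29117*(17/96) - 17793/32854 = 494989/96 - 17793/32854 = 8130330239/1576992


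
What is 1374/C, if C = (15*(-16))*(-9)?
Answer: 229/360 ≈ 0.63611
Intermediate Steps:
C = 2160 (C = -240*(-9) = 2160)
1374/C = 1374/2160 = 1374*(1/2160) = 229/360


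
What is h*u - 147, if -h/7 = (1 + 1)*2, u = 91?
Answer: -2695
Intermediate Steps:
h = -28 (h = -7*(1 + 1)*2 = -14*2 = -7*4 = -28)
h*u - 147 = -28*91 - 147 = -2548 - 147 = -2695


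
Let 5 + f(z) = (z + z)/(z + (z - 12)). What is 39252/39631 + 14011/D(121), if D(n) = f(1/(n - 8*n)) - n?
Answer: -2797297891939/25381951367 ≈ -110.21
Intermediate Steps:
f(z) = -5 + 2*z/(-12 + 2*z) (f(z) = -5 + (z + z)/(z + (z - 12)) = -5 + (2*z)/(z + (-12 + z)) = -5 + (2*z)/(-12 + 2*z) = -5 + 2*z/(-12 + 2*z))
D(n) = -n + 2*(15 + 2/(7*n))/(-6 - 1/(7*n)) (D(n) = 2*(15 - 2/(n - 8*n))/(-6 + 1/(n - 8*n)) - n = 2*(15 - 2*(-1/(7*n)))/(-6 + 1/(-7*n)) - n = 2*(15 - (-2)/(7*n))/(-6 - 1/(7*n)) - n = 2*(15 + 2/(7*n))/(-6 - 1/(7*n)) - n = -n + 2*(15 + 2/(7*n))/(-6 - 1/(7*n)))
39252/39631 + 14011/D(121) = 39252/39631 + 14011/(((-4 - 211*121 - 42*121**2)/(1 + 42*121))) = 39252*(1/39631) + 14011/(((-4 - 25531 - 42*14641)/(1 + 5082))) = 39252/39631 + 14011/(((-4 - 25531 - 614922)/5083)) = 39252/39631 + 14011/(((1/5083)*(-640457))) = 39252/39631 + 14011/(-640457/5083) = 39252/39631 + 14011*(-5083/640457) = 39252/39631 - 71217913/640457 = -2797297891939/25381951367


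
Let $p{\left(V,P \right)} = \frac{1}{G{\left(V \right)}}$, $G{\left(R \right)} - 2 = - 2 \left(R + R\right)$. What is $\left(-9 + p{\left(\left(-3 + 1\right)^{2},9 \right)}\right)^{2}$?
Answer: $\frac{16129}{196} \approx 82.291$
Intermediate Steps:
$G{\left(R \right)} = 2 - 4 R$ ($G{\left(R \right)} = 2 - 2 \left(R + R\right) = 2 - 2 \cdot 2 R = 2 - 4 R$)
$p{\left(V,P \right)} = \frac{1}{2 - 4 V}$
$\left(-9 + p{\left(\left(-3 + 1\right)^{2},9 \right)}\right)^{2} = \left(-9 - \frac{1}{-2 + 4 \left(-3 + 1\right)^{2}}\right)^{2} = \left(-9 - \frac{1}{-2 + 4 \left(-2\right)^{2}}\right)^{2} = \left(-9 - \frac{1}{-2 + 4 \cdot 4}\right)^{2} = \left(-9 - \frac{1}{-2 + 16}\right)^{2} = \left(-9 - \frac{1}{14}\right)^{2} = \left(- \frac{127}{14}\right)^{2} = \frac{16129}{196}$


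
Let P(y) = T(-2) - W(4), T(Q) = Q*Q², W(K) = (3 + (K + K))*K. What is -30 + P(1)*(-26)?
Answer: 1322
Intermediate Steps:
W(K) = K*(3 + 2*K) (W(K) = (3 + 2*K)*K = K*(3 + 2*K))
T(Q) = Q³
P(y) = -52 (P(y) = (-2)³ - 4*(3 + 2*4) = -8 - 4*(3 + 8) = -8 - 4*11 = -8 - 1*44 = -8 - 44 = -52)
-30 + P(1)*(-26) = -30 - 52*(-26) = -30 + 1352 = 1322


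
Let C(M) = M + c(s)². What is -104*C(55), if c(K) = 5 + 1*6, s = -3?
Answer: -18304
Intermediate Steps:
c(K) = 11 (c(K) = 5 + 6 = 11)
C(M) = 121 + M (C(M) = M + 11² = M + 121 = 121 + M)
-104*C(55) = -104*(121 + 55) = -104*176 = -18304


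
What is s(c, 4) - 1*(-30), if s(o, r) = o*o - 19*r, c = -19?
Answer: 315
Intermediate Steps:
s(o, r) = o² - 19*r
s(c, 4) - 1*(-30) = ((-19)² - 19*4) - 1*(-30) = (361 - 76) + 30 = 285 + 30 = 315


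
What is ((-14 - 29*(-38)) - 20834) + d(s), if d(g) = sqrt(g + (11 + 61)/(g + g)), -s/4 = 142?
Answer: -19746 + I*sqrt(11454430)/142 ≈ -19746.0 + 23.834*I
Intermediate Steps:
s = -568 (s = -4*142 = -568)
d(g) = sqrt(g + 36/g) (d(g) = sqrt(g + 72/((2*g))) = sqrt(g + 72*(1/(2*g))) = sqrt(g + 36/g))
((-14 - 29*(-38)) - 20834) + d(s) = ((-14 - 29*(-38)) - 20834) + sqrt(-568 + 36/(-568)) = ((-14 + 1102) - 20834) + sqrt(-568 + 36*(-1/568)) = (1088 - 20834) + sqrt(-568 - 9/142) = -19746 + sqrt(-80665/142) = -19746 + I*sqrt(11454430)/142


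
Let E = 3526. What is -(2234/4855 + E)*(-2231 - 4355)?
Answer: 112758668904/4855 ≈ 2.3225e+7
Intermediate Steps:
-(2234/4855 + E)*(-2231 - 4355) = -(2234/4855 + 3526)*(-2231 - 4355) = -(2234*(1/4855) + 3526)*(-6586) = -(2234/4855 + 3526)*(-6586) = -17120964*(-6586)/4855 = -1*(-112758668904/4855) = 112758668904/4855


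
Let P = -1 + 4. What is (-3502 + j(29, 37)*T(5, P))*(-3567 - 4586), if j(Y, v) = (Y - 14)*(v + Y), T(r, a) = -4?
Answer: 60837686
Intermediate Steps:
P = 3
j(Y, v) = (-14 + Y)*(Y + v)
(-3502 + j(29, 37)*T(5, P))*(-3567 - 4586) = (-3502 + (29² - 14*29 - 14*37 + 29*37)*(-4))*(-3567 - 4586) = (-3502 + (841 - 406 - 518 + 1073)*(-4))*(-8153) = (-3502 + 990*(-4))*(-8153) = (-3502 - 3960)*(-8153) = -7462*(-8153) = 60837686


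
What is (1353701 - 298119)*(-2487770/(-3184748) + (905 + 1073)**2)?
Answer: 3288211314536179691/796187 ≈ 4.1299e+12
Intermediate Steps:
(1353701 - 298119)*(-2487770/(-3184748) + (905 + 1073)**2) = 1055582*(-2487770*(-1/3184748) + 1978**2) = 1055582*(1243885/1592374 + 3912484) = 1055582*(6230139040901/1592374) = 3288211314536179691/796187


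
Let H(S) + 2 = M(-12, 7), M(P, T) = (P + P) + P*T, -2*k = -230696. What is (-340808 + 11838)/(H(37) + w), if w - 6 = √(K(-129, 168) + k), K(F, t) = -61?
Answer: -34212880/104471 - 328970*√115287/104471 ≈ -1396.7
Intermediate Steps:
k = 115348 (k = -½*(-230696) = 115348)
w = 6 + √115287 (w = 6 + √(-61 + 115348) = 6 + √115287 ≈ 345.54)
M(P, T) = 2*P + P*T
H(S) = -110 (H(S) = -2 - 12*(2 + 7) = -2 - 12*9 = -2 - 108 = -110)
(-340808 + 11838)/(H(37) + w) = (-340808 + 11838)/(-110 + (6 + √115287)) = -328970/(-104 + √115287)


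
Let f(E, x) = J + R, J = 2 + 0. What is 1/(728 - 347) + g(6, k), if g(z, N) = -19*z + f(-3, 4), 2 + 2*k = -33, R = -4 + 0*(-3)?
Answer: -44195/381 ≈ -116.00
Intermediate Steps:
J = 2
R = -4 (R = -4 + 0 = -4)
f(E, x) = -2 (f(E, x) = 2 - 4 = -2)
k = -35/2 (k = -1 + (1/2)*(-33) = -1 - 33/2 = -35/2 ≈ -17.500)
g(z, N) = -2 - 19*z (g(z, N) = -19*z - 2 = -2 - 19*z)
1/(728 - 347) + g(6, k) = 1/(728 - 347) + (-2 - 19*6) = 1/381 + (-2 - 114) = 1/381 - 116 = -44195/381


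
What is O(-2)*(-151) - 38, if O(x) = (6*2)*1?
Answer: -1850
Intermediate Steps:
O(x) = 12 (O(x) = 12*1 = 12)
O(-2)*(-151) - 38 = 12*(-151) - 38 = -1812 - 38 = -1850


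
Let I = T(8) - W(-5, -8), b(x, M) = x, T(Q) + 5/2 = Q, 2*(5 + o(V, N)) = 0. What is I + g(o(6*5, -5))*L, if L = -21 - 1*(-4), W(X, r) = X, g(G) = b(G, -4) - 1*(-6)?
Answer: -13/2 ≈ -6.5000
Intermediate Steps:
o(V, N) = -5 (o(V, N) = -5 + (½)*0 = -5 + 0 = -5)
T(Q) = -5/2 + Q
g(G) = 6 + G (g(G) = G - 1*(-6) = G + 6 = 6 + G)
L = -17 (L = -21 + 4 = -17)
I = 21/2 (I = (-5/2 + 8) - 1*(-5) = 11/2 + 5 = 21/2 ≈ 10.500)
I + g(o(6*5, -5))*L = 21/2 + (6 - 5)*(-17) = 21/2 + 1*(-17) = 21/2 - 17 = -13/2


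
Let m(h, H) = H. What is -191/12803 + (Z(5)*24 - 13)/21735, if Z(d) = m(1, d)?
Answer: -397352/39753315 ≈ -0.0099954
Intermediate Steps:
Z(d) = d
-191/12803 + (Z(5)*24 - 13)/21735 = -191/12803 + (5*24 - 13)/21735 = -191*1/12803 + (120 - 13)*(1/21735) = -191/12803 + 107*(1/21735) = -191/12803 + 107/21735 = -397352/39753315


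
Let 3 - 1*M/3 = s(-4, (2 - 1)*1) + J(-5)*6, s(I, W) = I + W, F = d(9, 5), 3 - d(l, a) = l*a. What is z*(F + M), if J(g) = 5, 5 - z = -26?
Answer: -3534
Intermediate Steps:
z = 31 (z = 5 - 1*(-26) = 5 + 26 = 31)
d(l, a) = 3 - a*l (d(l, a) = 3 - l*a = 3 - a*l)
F = -42 (F = 3 - 1*5*9 = 3 - 45 = -42)
M = -72 (M = 9 - 3*((-4 + (2 - 1)*1) + 5*6) = 9 - 3*((-4 + 1*1) + 30) = 9 - 3*((-4 + 1) + 30) = 9 - 3*(-3 + 30) = 9 - 3*27 = 9 - 81 = -72)
z*(F + M) = 31*(-42 - 72) = 31*(-114) = -3534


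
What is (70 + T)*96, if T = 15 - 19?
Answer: 6336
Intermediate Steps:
T = -4
(70 + T)*96 = (70 - 4)*96 = 66*96 = 6336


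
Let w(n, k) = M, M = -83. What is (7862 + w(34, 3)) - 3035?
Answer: 4744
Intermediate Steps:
w(n, k) = -83
(7862 + w(34, 3)) - 3035 = (7862 - 83) - 3035 = 7779 - 3035 = 4744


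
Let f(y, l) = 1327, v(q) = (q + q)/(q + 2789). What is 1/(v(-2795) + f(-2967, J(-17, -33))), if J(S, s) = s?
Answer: 3/6776 ≈ 0.00044274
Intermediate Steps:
v(q) = 2*q/(2789 + q) (v(q) = (2*q)/(2789 + q) = 2*q/(2789 + q))
1/(v(-2795) + f(-2967, J(-17, -33))) = 1/(2*(-2795)/(2789 - 2795) + 1327) = 1/(2*(-2795)/(-6) + 1327) = 1/(2*(-2795)*(-⅙) + 1327) = 1/(2795/3 + 1327) = 1/(6776/3) = 3/6776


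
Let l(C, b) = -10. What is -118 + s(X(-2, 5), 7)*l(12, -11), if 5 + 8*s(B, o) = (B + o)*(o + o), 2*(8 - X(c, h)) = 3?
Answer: -348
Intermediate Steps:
X(c, h) = 13/2 (X(c, h) = 8 - ½*3 = 8 - 3/2 = 13/2)
s(B, o) = -5/8 + o*(B + o)/4 (s(B, o) = -5/8 + ((B + o)*(o + o))/8 = -5/8 + ((B + o)*(2*o))/8 = -5/8 + (2*o*(B + o))/8 = -5/8 + o*(B + o)/4)
-118 + s(X(-2, 5), 7)*l(12, -11) = -118 + (-5/8 + (¼)*7² + (¼)*(13/2)*7)*(-10) = -118 + (-5/8 + (¼)*49 + 91/8)*(-10) = -118 + (-5/8 + 49/4 + 91/8)*(-10) = -118 + 23*(-10) = -118 - 230 = -348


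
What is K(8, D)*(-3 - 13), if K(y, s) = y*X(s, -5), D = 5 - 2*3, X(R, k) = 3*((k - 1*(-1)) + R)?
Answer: 1920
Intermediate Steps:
X(R, k) = 3 + 3*R + 3*k (X(R, k) = 3*((k + 1) + R) = 3*((1 + k) + R) = 3*(1 + R + k) = 3 + 3*R + 3*k)
D = -1 (D = 5 - 6 = -1)
K(y, s) = y*(-12 + 3*s) (K(y, s) = y*(3 + 3*s + 3*(-5)) = y*(3 + 3*s - 15) = y*(-12 + 3*s))
K(8, D)*(-3 - 13) = (3*8*(-4 - 1))*(-3 - 13) = (3*8*(-5))*(-16) = -120*(-16) = 1920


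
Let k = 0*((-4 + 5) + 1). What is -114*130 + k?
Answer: -14820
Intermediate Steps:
k = 0 (k = 0*(1 + 1) = 0*2 = 0)
-114*130 + k = -114*130 + 0 = -14820 + 0 = -14820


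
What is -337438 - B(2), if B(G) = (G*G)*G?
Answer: -337446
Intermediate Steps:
B(G) = G³ (B(G) = G²*G = G³)
-337438 - B(2) = -337438 - 1*2³ = -337438 - 1*8 = -337438 - 8 = -337446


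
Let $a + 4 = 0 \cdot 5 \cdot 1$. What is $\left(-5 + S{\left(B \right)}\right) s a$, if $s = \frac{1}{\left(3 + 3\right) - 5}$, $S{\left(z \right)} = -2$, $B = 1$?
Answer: $28$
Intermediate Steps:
$a = -4$ ($a = -4 + 0 \cdot 5 \cdot 1 = -4 + 0 \cdot 1 = -4 + 0 = -4$)
$s = 1$ ($s = \frac{1}{6 - 5} = 1^{-1} = 1$)
$\left(-5 + S{\left(B \right)}\right) s a = \left(-5 - 2\right) 1 \left(-4\right) = \left(-7\right) 1 \left(-4\right) = \left(-7\right) \left(-4\right) = 28$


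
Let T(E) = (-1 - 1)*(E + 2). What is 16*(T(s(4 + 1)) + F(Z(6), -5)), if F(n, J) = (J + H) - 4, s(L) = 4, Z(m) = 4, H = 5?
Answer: -256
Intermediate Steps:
F(n, J) = 1 + J (F(n, J) = (J + 5) - 4 = (5 + J) - 4 = 1 + J)
T(E) = -4 - 2*E (T(E) = -2*(2 + E) = -4 - 2*E)
16*(T(s(4 + 1)) + F(Z(6), -5)) = 16*((-4 - 2*4) + (1 - 5)) = 16*((-4 - 8) - 4) = 16*(-12 - 4) = 16*(-16) = -256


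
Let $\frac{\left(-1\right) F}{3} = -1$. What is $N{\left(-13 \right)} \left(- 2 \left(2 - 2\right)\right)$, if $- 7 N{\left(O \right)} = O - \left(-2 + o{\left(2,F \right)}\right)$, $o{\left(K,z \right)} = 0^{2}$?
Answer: $0$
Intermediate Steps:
$F = 3$ ($F = \left(-3\right) \left(-1\right) = 3$)
$o{\left(K,z \right)} = 0$
$N{\left(O \right)} = - \frac{2}{7} - \frac{O}{7}$ ($N{\left(O \right)} = - \frac{O + \left(2 - 0\right)}{7} = - \frac{O + \left(2 + 0\right)}{7} = - \frac{O + 2}{7} = - \frac{2 + O}{7} = - \frac{2}{7} - \frac{O}{7}$)
$N{\left(-13 \right)} \left(- 2 \left(2 - 2\right)\right) = \left(- \frac{2}{7} - - \frac{13}{7}\right) \left(- 2 \left(2 - 2\right)\right) = \left(- \frac{2}{7} + \frac{13}{7}\right) \left(\left(-2\right) 0\right) = \frac{11}{7} \cdot 0 = 0$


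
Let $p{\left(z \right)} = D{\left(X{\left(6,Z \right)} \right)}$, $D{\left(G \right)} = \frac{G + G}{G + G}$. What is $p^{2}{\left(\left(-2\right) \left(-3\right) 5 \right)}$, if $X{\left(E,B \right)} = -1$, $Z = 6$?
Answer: $1$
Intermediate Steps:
$D{\left(G \right)} = 1$ ($D{\left(G \right)} = \frac{2 G}{2 G} = 2 G \frac{1}{2 G} = 1$)
$p{\left(z \right)} = 1$
$p^{2}{\left(\left(-2\right) \left(-3\right) 5 \right)} = 1^{2} = 1$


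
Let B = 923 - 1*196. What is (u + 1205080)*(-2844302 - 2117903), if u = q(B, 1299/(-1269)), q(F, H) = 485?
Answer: -5982260670825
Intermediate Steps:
B = 727 (B = 923 - 196 = 727)
u = 485
(u + 1205080)*(-2844302 - 2117903) = (485 + 1205080)*(-2844302 - 2117903) = 1205565*(-4962205) = -5982260670825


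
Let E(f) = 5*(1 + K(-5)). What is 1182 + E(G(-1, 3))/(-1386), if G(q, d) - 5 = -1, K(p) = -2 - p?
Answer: 819116/693 ≈ 1182.0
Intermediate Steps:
G(q, d) = 4 (G(q, d) = 5 - 1 = 4)
E(f) = 20 (E(f) = 5*(1 + (-2 - 1*(-5))) = 5*(1 + (-2 + 5)) = 5*(1 + 3) = 5*4 = 20)
1182 + E(G(-1, 3))/(-1386) = 1182 + 20/(-1386) = 1182 + 20*(-1/1386) = 1182 - 10/693 = 819116/693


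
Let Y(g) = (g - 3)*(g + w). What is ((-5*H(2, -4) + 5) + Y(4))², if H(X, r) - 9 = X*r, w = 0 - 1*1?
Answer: 9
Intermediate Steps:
w = -1 (w = 0 - 1 = -1)
H(X, r) = 9 + X*r
Y(g) = (-1 + g)*(-3 + g) (Y(g) = (g - 3)*(g - 1) = (-3 + g)*(-1 + g) = (-1 + g)*(-3 + g))
((-5*H(2, -4) + 5) + Y(4))² = ((-5*(9 + 2*(-4)) + 5) + (3 + 4² - 4*4))² = ((-5*(9 - 8) + 5) + (3 + 16 - 16))² = ((-5*1 + 5) + 3)² = ((-5 + 5) + 3)² = (0 + 3)² = 3² = 9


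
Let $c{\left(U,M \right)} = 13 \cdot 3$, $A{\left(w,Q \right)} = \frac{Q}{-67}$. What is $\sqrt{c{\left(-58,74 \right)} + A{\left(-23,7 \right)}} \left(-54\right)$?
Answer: $- \frac{54 \sqrt{174602}}{67} \approx -336.78$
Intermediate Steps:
$A{\left(w,Q \right)} = - \frac{Q}{67}$ ($A{\left(w,Q \right)} = Q \left(- \frac{1}{67}\right) = - \frac{Q}{67}$)
$c{\left(U,M \right)} = 39$
$\sqrt{c{\left(-58,74 \right)} + A{\left(-23,7 \right)}} \left(-54\right) = \sqrt{39 - \frac{7}{67}} \left(-54\right) = \sqrt{\frac{2606}{67}} \left(-54\right) = \frac{\sqrt{174602}}{67} \left(-54\right) = - \frac{54 \sqrt{174602}}{67}$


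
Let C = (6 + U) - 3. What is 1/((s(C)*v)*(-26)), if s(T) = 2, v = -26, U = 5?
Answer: 1/1352 ≈ 0.00073965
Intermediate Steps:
C = 8 (C = (6 + 5) - 3 = 11 - 3 = 8)
1/((s(C)*v)*(-26)) = 1/((2*(-26))*(-26)) = 1/(-52*(-26)) = 1/1352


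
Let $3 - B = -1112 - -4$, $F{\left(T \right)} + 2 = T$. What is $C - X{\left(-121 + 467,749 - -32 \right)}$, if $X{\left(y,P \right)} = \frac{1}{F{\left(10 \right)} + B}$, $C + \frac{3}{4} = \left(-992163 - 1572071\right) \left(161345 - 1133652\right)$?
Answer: $\frac{11159664661239527}{4476} \approx 2.4932 \cdot 10^{12}$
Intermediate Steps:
$F{\left(T \right)} = -2 + T$
$B = 1111$ ($B = 3 - \left(-1112 - -4\right) = 3 - \left(-1112 + 4\right) = 3 - -1108 = 3 + 1108 = 1111$)
$C = \frac{9972890671349}{4}$ ($C = - \frac{3}{4} + \left(-992163 - 1572071\right) \left(161345 - 1133652\right) = - \frac{3}{4} - -2493222667838 = - \frac{3}{4} + 2493222667838 = \frac{9972890671349}{4} \approx 2.4932 \cdot 10^{12}$)
$X{\left(y,P \right)} = \frac{1}{1119}$ ($X{\left(y,P \right)} = \frac{1}{\left(-2 + 10\right) + 1111} = \frac{1}{8 + 1111} = \frac{1}{1119}$)
$C - X{\left(-121 + 467,749 - -32 \right)} = \frac{9972890671349}{4} - \frac{1}{1119} = \frac{11159664661239527}{4476}$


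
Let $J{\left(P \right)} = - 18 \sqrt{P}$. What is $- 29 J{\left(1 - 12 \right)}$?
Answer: $522 i \sqrt{11} \approx 1731.3 i$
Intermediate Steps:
$- 29 J{\left(1 - 12 \right)} = - 29 \left(- 18 \sqrt{1 - 12}\right) = - 29 \left(- 18 \sqrt{-11}\right) = - 29 \left(- 18 i \sqrt{11}\right) = 522 i \sqrt{11}$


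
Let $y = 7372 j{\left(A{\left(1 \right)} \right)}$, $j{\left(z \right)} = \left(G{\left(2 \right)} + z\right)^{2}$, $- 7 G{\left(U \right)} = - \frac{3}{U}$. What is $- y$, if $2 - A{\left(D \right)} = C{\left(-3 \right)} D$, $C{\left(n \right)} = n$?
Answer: $- \frac{9821347}{49} \approx -2.0044 \cdot 10^{5}$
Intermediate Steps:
$A{\left(D \right)} = 2 + 3 D$ ($A{\left(D \right)} = 2 - - 3 D = 2 + 3 D$)
$G{\left(U \right)} = \frac{3}{7 U}$ ($G{\left(U \right)} = - \frac{\left(-3\right) \frac{1}{U}}{7} = \frac{3}{7 U}$)
$j{\left(z \right)} = \left(\frac{3}{14} + z\right)^{2}$ ($j{\left(z \right)} = \left(\frac{3}{7 \cdot 2} + z\right)^{2} = \left(\frac{3}{7} \cdot \frac{1}{2} + z\right)^{2} = \left(\frac{3}{14} + z\right)^{2}$)
$y = \frac{9821347}{49}$ ($y = 7372 \frac{\left(3 + 14 \left(2 + 3 \cdot 1\right)\right)^{2}}{196} = 7372 \frac{\left(3 + 14 \left(2 + 3\right)\right)^{2}}{196} = 7372 \frac{\left(3 + 14 \cdot 5\right)^{2}}{196} = 7372 \frac{\left(3 + 70\right)^{2}}{196} = 7372 \frac{73^{2}}{196} = 7372 \cdot \frac{1}{196} \cdot 5329 = 7372 \cdot \frac{5329}{196} = \frac{9821347}{49} \approx 2.0044 \cdot 10^{5}$)
$- y = \left(-1\right) \frac{9821347}{49} = - \frac{9821347}{49}$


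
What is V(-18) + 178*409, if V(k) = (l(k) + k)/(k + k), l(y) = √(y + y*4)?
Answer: 145605/2 - I*√10/12 ≈ 72803.0 - 0.26352*I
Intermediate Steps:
l(y) = √5*√y (l(y) = √(y + 4*y) = √(5*y) = √5*√y)
V(k) = (k + √5*√k)/(2*k) (V(k) = (√5*√k + k)/(k + k) = (k + √5*√k)/((2*k)) = (k + √5*√k)*(1/(2*k)) = (k + √5*√k)/(2*k))
V(-18) + 178*409 = (½)*(-18 + √5*√(-18))/(-18) + 178*409 = (½)*(-1/18)*(-18 + √5*(3*I*√2)) + 72802 = (½)*(-1/18)*(-18 + 3*I*√10) + 72802 = (½ - I*√10/12) + 72802 = 145605/2 - I*√10/12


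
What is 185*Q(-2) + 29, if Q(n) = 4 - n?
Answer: 1139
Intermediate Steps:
185*Q(-2) + 29 = 185*(4 - 1*(-2)) + 29 = 185*(4 + 2) + 29 = 185*6 + 29 = 1110 + 29 = 1139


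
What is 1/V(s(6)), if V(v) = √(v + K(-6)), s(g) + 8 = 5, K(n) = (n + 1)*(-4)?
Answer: √17/17 ≈ 0.24254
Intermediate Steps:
K(n) = -4 - 4*n (K(n) = (1 + n)*(-4) = -4 - 4*n)
s(g) = -3 (s(g) = -8 + 5 = -3)
V(v) = √(20 + v) (V(v) = √(v + (-4 - 4*(-6))) = √(v + (-4 + 24)) = √(v + 20) = √(20 + v))
1/V(s(6)) = 1/(√(20 - 3)) = 1/(√17) = √17/17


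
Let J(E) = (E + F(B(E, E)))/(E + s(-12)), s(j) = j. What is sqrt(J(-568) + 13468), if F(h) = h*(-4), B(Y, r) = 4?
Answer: sqrt(283185870)/145 ≈ 116.06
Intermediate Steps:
F(h) = -4*h
J(E) = (-16 + E)/(-12 + E) (J(E) = (E - 4*4)/(E - 12) = (E - 16)/(-12 + E) = (-16 + E)/(-12 + E))
sqrt(J(-568) + 13468) = sqrt((-16 - 568)/(-12 - 568) + 13468) = sqrt(-584/(-580) + 13468) = sqrt(-1/580*(-584) + 13468) = sqrt(146/145 + 13468) = sqrt(1953006/145) = sqrt(283185870)/145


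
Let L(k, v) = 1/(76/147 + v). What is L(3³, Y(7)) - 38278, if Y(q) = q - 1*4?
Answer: -19789579/517 ≈ -38278.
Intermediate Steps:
Y(q) = -4 + q (Y(q) = q - 4 = -4 + q)
L(k, v) = 1/(76/147 + v) (L(k, v) = 1/(76*(1/147) + v) = 1/(76/147 + v))
L(3³, Y(7)) - 38278 = 147/(76 + 147*(-4 + 7)) - 38278 = 147/(76 + 147*3) - 38278 = 147/(76 + 441) - 38278 = 147/517 - 38278 = -19789579/517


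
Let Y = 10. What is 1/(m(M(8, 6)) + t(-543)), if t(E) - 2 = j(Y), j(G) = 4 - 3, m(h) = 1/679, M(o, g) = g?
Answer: 679/2038 ≈ 0.33317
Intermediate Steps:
m(h) = 1/679
j(G) = 1
t(E) = 3 (t(E) = 2 + 1 = 3)
1/(m(M(8, 6)) + t(-543)) = 1/(1/679 + 3) = 1/(2038/679) = 679/2038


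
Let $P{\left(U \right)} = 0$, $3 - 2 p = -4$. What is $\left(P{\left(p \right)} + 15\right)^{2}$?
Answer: $225$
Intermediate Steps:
$p = \frac{7}{2}$ ($p = \frac{3}{2} - -2 = \frac{3}{2} + 2 = \frac{7}{2} \approx 3.5$)
$\left(P{\left(p \right)} + 15\right)^{2} = \left(0 + 15\right)^{2} = 15^{2} = 225$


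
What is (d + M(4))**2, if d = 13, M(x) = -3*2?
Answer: 49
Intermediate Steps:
M(x) = -6
(d + M(4))**2 = (13 - 6)**2 = 7**2 = 49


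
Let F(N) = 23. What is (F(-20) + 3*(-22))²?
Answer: 1849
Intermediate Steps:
(F(-20) + 3*(-22))² = (23 + 3*(-22))² = (23 - 66)² = (-43)² = 1849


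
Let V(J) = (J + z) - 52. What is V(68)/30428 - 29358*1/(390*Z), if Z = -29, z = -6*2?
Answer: 37222936/14339195 ≈ 2.5959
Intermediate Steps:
z = -12
V(J) = -64 + J (V(J) = (J - 12) - 52 = (-12 + J) - 52 = -64 + J)
V(68)/30428 - 29358*1/(390*Z) = (-64 + 68)/30428 - 29358/((13*30)*(-29)) = 4*(1/30428) - 29358/(390*(-29)) = 1/7607 - 29358/(-11310) = 1/7607 - 29358*(-1/11310) = 1/7607 + 4893/1885 = 37222936/14339195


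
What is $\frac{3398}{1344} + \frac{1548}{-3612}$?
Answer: $\frac{1411}{672} \approx 2.0997$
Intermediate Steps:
$\frac{3398}{1344} + \frac{1548}{-3612} = 3398 \cdot \frac{1}{1344} + 1548 \left(- \frac{1}{3612}\right) = \frac{1699}{672} - \frac{3}{7} = \frac{1411}{672}$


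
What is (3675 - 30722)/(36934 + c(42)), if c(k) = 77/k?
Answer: -162282/221615 ≈ -0.73227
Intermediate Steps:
(3675 - 30722)/(36934 + c(42)) = (3675 - 30722)/(36934 + 77/42) = -27047/(36934 + 77*(1/42)) = -27047/(36934 + 11/6) = -27047/221615/6 = -27047*6/221615 = -162282/221615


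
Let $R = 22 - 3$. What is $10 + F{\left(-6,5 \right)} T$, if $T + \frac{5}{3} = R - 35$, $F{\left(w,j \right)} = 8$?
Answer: $- \frac{394}{3} \approx -131.33$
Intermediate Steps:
$R = 19$ ($R = 22 - 3 = 19$)
$T = - \frac{53}{3}$ ($T = - \frac{5}{3} + \left(19 - 35\right) = - \frac{5}{3} - 16 = - \frac{53}{3} \approx -17.667$)
$10 + F{\left(-6,5 \right)} T = 10 + 8 \left(- \frac{53}{3}\right) = 10 - \frac{424}{3} = - \frac{394}{3}$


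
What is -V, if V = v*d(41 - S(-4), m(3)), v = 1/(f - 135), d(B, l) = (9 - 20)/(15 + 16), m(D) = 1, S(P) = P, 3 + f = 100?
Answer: -11/1178 ≈ -0.0093379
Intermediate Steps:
f = 97 (f = -3 + 100 = 97)
d(B, l) = -11/31
v = -1/38 (v = 1/(97 - 135) = 1/(-38) = -1/38 ≈ -0.026316)
V = 11/1178 (V = -1/38*(-11/31) = 11/1178 ≈ 0.0093379)
-V = -1*11/1178 = -11/1178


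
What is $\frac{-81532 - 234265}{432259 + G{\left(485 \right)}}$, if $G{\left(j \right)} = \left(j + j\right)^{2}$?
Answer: $- \frac{315797}{1373159} \approx -0.22998$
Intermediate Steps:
$G{\left(j \right)} = 4 j^{2}$ ($G{\left(j \right)} = \left(2 j\right)^{2} = 4 j^{2}$)
$\frac{-81532 - 234265}{432259 + G{\left(485 \right)}} = \frac{-81532 - 234265}{432259 + 4 \cdot 485^{2}} = - \frac{315797}{432259 + 4 \cdot 235225} = - \frac{315797}{432259 + 940900} = - \frac{315797}{1373159}$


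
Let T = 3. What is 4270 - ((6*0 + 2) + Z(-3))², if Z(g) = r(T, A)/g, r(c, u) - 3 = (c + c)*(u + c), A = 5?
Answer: 4045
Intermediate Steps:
r(c, u) = 3 + 2*c*(c + u) (r(c, u) = 3 + (c + c)*(u + c) = 3 + (2*c)*(c + u) = 3 + 2*c*(c + u))
Z(g) = 51/g (Z(g) = (3 + 2*3² + 2*3*5)/g = (3 + 2*9 + 30)/g = (3 + 18 + 30)/g = 51/g)
4270 - ((6*0 + 2) + Z(-3))² = 4270 - ((6*0 + 2) + 51/(-3))² = 4270 - ((0 + 2) + 51*(-⅓))² = 4270 - (2 - 17)² = 4270 - 1*(-15)² = 4270 - 1*225 = 4270 - 225 = 4045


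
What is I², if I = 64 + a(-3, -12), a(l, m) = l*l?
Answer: 5329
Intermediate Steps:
a(l, m) = l²
I = 73 (I = 64 + (-3)² = 64 + 9 = 73)
I² = 73² = 5329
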